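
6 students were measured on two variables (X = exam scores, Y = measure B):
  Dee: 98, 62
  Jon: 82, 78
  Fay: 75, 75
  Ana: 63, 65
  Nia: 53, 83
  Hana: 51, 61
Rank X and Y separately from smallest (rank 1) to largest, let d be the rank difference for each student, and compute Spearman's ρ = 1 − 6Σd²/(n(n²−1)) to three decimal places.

Ranks of variable 1: 6, 5, 4, 3, 2, 1
Ranks of variable 2: 2, 5, 4, 3, 6, 1
d = r₁ − r₂: 4, 0, 0, 0, -4, 0
d²: 16, 0, 0, 0, 16, 0; Σd² = 32
ρ = 1 − 6·32/(6·35) = 1 − 192/210 = 0.086

0.086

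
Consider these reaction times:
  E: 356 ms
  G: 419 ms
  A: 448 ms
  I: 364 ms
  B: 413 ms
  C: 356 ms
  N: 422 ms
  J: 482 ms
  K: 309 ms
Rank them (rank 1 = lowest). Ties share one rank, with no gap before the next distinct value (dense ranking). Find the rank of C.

Sorted (ascending): 309, 356, 356, 364, 413, 419, 422, 448, 482
The 2 values of 356 share dense rank 2.
Remaining distinct values take the next consecutive integers.
C has value 356 ms → rank 2.

2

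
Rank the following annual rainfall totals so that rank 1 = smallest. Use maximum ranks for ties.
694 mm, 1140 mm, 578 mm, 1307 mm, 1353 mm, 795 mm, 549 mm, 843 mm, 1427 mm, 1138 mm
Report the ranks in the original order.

3, 7, 2, 8, 9, 4, 1, 5, 10, 6

Sorted (ascending): 549, 578, 694, 795, 843, 1138, 1140, 1307, 1353, 1427
No ties — each value takes its position as its rank.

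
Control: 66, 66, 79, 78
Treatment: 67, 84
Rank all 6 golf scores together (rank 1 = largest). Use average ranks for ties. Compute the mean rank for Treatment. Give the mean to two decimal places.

Sorted (descending): 84, 79, 78, 67, 66, 66
The 2 values of 66 occupy positions 5–6 → average rank (5+6)/2 = 5.5.
Treatment values → pooled ranks: 67→4, 84→1
Mean rank = (4 + 1) / 2 = 2.50

2.50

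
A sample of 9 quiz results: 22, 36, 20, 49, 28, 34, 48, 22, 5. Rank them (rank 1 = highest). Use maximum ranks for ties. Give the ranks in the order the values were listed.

7, 3, 8, 1, 5, 4, 2, 7, 9

Sorted (descending): 49, 48, 36, 34, 28, 22, 22, 20, 5
The 2 values of 22 occupy positions 6–7 → each gets rank 7.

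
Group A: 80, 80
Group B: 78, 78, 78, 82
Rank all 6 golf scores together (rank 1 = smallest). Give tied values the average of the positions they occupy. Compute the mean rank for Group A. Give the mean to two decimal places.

Sorted (ascending): 78, 78, 78, 80, 80, 82
The 3 values of 78 occupy positions 1–3 → average rank 2.
The 2 values of 80 occupy positions 4–5 → average rank (4+5)/2 = 4.5.
Group A values → pooled ranks: 80→4.5, 80→4.5
Mean rank = (4.5 + 4.5) / 2 = 4.50

4.50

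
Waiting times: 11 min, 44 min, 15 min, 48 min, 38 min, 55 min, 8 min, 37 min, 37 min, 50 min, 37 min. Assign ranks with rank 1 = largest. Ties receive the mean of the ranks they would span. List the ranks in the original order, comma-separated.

Sorted (descending): 55, 50, 48, 44, 38, 37, 37, 37, 15, 11, 8
The 3 values of 37 occupy positions 6–8 → average rank 7.

10, 4, 9, 3, 5, 1, 11, 7, 7, 2, 7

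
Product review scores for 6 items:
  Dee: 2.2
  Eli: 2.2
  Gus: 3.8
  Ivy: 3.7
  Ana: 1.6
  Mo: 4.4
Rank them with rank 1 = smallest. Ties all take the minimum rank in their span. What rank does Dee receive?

2

Sorted (ascending): 1.6, 2.2, 2.2, 3.7, 3.8, 4.4
The 2 values of 2.2 occupy positions 2–3 → each gets rank 2.
Dee has value 2.2 → rank 2.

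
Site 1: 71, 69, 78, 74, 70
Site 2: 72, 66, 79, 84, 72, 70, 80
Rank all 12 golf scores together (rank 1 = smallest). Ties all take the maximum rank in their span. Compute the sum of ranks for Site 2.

Sorted (ascending): 66, 69, 70, 70, 71, 72, 72, 74, 78, 79, 80, 84
The 2 values of 70 occupy positions 3–4 → each gets rank 4.
The 2 values of 72 occupy positions 6–7 → each gets rank 7.
Site 2 values → pooled ranks: 72→7, 66→1, 79→10, 84→12, 72→7, 70→4, 80→11
Rank sum = 7 + 1 + 10 + 12 + 7 + 4 + 11 = 52

52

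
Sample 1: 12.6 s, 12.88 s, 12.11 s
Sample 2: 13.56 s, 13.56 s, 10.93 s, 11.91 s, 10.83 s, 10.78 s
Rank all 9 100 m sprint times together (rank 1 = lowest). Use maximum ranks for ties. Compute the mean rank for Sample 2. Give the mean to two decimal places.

4.67

Sorted (ascending): 10.78, 10.83, 10.93, 11.91, 12.11, 12.6, 12.88, 13.56, 13.56
The 2 values of 13.56 occupy positions 8–9 → each gets rank 9.
Sample 2 values → pooled ranks: 13.56→9, 13.56→9, 10.93→3, 11.91→4, 10.83→2, 10.78→1
Mean rank = (9 + 9 + 3 + 4 + 2 + 1) / 6 = 4.67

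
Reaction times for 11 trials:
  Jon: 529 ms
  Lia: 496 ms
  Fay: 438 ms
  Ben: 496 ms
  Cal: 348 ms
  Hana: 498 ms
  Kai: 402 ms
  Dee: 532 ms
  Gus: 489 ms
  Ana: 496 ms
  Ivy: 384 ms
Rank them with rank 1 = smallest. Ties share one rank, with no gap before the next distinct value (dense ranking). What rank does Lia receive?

Sorted (ascending): 348, 384, 402, 438, 489, 496, 496, 496, 498, 529, 532
The 3 values of 496 share dense rank 6.
Remaining distinct values take the next consecutive integers.
Lia has value 496 ms → rank 6.

6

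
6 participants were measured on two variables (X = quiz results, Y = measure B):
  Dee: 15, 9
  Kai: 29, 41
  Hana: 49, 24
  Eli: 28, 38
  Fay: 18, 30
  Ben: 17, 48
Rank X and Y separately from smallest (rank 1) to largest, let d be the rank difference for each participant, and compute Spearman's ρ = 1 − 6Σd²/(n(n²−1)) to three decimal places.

0.086

Ranks of variable 1: 1, 5, 6, 4, 3, 2
Ranks of variable 2: 1, 5, 2, 4, 3, 6
d = r₁ − r₂: 0, 0, 4, 0, 0, -4
d²: 0, 0, 16, 0, 0, 16; Σd² = 32
ρ = 1 − 6·32/(6·35) = 1 − 192/210 = 0.086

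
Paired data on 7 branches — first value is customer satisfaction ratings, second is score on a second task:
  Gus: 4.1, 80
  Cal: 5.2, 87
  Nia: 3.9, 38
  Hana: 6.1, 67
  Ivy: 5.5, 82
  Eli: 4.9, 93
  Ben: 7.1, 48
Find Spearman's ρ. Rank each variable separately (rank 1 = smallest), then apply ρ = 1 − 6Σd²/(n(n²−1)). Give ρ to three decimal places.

-0.036

Ranks of variable 1: 2, 4, 1, 6, 5, 3, 7
Ranks of variable 2: 4, 6, 1, 3, 5, 7, 2
d = r₁ − r₂: -2, -2, 0, 3, 0, -4, 5
d²: 4, 4, 0, 9, 0, 16, 25; Σd² = 58
ρ = 1 − 6·58/(7·48) = 1 − 348/336 = -0.036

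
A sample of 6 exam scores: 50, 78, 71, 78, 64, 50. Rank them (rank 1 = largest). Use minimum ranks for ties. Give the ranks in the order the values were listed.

5, 1, 3, 1, 4, 5

Sorted (descending): 78, 78, 71, 64, 50, 50
The 2 values of 78 occupy positions 1–2 → each gets rank 1.
The 2 values of 50 occupy positions 5–6 → each gets rank 5.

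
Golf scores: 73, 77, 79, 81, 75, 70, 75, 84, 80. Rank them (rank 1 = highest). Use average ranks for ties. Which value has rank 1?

Sorted (descending): 84, 81, 80, 79, 77, 75, 75, 73, 70
The 2 values of 75 occupy positions 6–7 → average rank (6+7)/2 = 6.5.
Rank 1 → value 84.

84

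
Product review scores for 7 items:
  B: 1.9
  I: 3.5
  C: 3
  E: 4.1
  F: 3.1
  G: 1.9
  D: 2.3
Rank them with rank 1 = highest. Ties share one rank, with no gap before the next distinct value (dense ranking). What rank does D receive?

5

Sorted (descending): 4.1, 3.5, 3.1, 3, 2.3, 1.9, 1.9
The 2 values of 1.9 share dense rank 6.
Remaining distinct values take the next consecutive integers.
D has value 2.3 → rank 5.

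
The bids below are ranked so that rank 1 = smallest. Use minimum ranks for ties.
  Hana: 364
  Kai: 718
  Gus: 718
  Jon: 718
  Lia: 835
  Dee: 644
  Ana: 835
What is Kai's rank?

Sorted (ascending): 364, 644, 718, 718, 718, 835, 835
The 3 values of 718 occupy positions 3–5 → each gets rank 3.
The 2 values of 835 occupy positions 6–7 → each gets rank 6.
Kai has value 718 → rank 3.

3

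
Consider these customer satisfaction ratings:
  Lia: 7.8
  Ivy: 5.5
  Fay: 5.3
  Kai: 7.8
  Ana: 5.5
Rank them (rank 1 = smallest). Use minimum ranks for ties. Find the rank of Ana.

Sorted (ascending): 5.3, 5.5, 5.5, 7.8, 7.8
The 2 values of 5.5 occupy positions 2–3 → each gets rank 2.
The 2 values of 7.8 occupy positions 4–5 → each gets rank 4.
Ana has value 5.5 → rank 2.

2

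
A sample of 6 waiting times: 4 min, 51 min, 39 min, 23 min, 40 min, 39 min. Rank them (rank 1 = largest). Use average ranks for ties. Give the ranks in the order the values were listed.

6, 1, 3.5, 5, 2, 3.5

Sorted (descending): 51, 40, 39, 39, 23, 4
The 2 values of 39 occupy positions 3–4 → average rank (3+4)/2 = 3.5.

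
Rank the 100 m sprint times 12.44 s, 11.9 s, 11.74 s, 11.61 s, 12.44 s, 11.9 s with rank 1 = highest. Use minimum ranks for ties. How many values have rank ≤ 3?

4

Sorted (descending): 12.44, 12.44, 11.9, 11.9, 11.74, 11.61
The 2 values of 12.44 occupy positions 1–2 → each gets rank 1.
The 2 values of 11.9 occupy positions 3–4 → each gets rank 3.
Ranks ≤ 3: {1, 1, 3, 3} → 4 values.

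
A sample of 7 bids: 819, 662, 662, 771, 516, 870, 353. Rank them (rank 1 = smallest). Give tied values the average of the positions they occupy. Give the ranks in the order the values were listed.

6, 3.5, 3.5, 5, 2, 7, 1

Sorted (ascending): 353, 516, 662, 662, 771, 819, 870
The 2 values of 662 occupy positions 3–4 → average rank (3+4)/2 = 3.5.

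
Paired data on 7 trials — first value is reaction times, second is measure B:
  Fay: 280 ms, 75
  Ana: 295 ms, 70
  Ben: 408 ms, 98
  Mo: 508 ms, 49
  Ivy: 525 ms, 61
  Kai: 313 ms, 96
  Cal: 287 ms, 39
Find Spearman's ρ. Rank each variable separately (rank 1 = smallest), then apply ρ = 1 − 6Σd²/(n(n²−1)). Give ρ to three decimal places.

Ranks of variable 1: 1, 3, 5, 6, 7, 4, 2
Ranks of variable 2: 5, 4, 7, 2, 3, 6, 1
d = r₁ − r₂: -4, -1, -2, 4, 4, -2, 1
d²: 16, 1, 4, 16, 16, 4, 1; Σd² = 58
ρ = 1 − 6·58/(7·48) = 1 − 348/336 = -0.036

-0.036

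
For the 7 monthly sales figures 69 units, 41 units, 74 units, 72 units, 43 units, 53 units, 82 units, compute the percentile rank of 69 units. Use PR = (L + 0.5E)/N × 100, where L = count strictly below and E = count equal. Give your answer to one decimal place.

N = 7.
Strictly below 69: 3. Equal to 69: 1.
PR = (3 + 0.5·1)/7 × 100 = 50.0

50.0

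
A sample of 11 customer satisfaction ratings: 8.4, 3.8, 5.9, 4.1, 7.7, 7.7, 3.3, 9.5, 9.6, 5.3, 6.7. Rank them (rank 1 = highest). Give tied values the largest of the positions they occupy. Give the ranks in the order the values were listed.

3, 10, 7, 9, 5, 5, 11, 2, 1, 8, 6

Sorted (descending): 9.6, 9.5, 8.4, 7.7, 7.7, 6.7, 5.9, 5.3, 4.1, 3.8, 3.3
The 2 values of 7.7 occupy positions 4–5 → each gets rank 5.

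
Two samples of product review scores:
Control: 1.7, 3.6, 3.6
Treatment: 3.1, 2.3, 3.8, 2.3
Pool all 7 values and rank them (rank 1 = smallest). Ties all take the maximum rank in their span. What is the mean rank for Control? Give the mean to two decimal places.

Sorted (ascending): 1.7, 2.3, 2.3, 3.1, 3.6, 3.6, 3.8
The 2 values of 2.3 occupy positions 2–3 → each gets rank 3.
The 2 values of 3.6 occupy positions 5–6 → each gets rank 6.
Control values → pooled ranks: 1.7→1, 3.6→6, 3.6→6
Mean rank = (1 + 6 + 6) / 3 = 4.33

4.33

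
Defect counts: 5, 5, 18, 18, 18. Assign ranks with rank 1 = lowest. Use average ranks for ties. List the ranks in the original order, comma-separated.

1.5, 1.5, 4, 4, 4

Sorted (ascending): 5, 5, 18, 18, 18
The 2 values of 5 occupy positions 1–2 → average rank (1+2)/2 = 1.5.
The 3 values of 18 occupy positions 3–5 → average rank 4.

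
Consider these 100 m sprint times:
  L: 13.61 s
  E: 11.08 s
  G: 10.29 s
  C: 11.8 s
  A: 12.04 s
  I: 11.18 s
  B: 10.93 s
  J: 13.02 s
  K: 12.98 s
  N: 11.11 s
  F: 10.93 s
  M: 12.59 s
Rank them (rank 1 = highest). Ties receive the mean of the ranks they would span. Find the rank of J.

2

Sorted (descending): 13.61, 13.02, 12.98, 12.59, 12.04, 11.8, 11.18, 11.11, 11.08, 10.93, 10.93, 10.29
The 2 values of 10.93 occupy positions 10–11 → average rank (10+11)/2 = 10.5.
J has value 13.02 s → rank 2.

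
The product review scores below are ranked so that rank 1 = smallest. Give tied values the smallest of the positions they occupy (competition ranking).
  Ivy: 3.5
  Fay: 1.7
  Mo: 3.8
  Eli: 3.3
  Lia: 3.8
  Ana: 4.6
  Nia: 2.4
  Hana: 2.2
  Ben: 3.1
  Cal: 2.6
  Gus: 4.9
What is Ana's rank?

10

Sorted (ascending): 1.7, 2.2, 2.4, 2.6, 3.1, 3.3, 3.5, 3.8, 3.8, 4.6, 4.9
The 2 values of 3.8 occupy positions 8–9 → each gets rank 8.
Ana has value 4.6 → rank 10.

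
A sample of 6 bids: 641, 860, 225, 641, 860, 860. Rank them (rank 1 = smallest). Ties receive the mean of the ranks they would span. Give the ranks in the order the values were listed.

Sorted (ascending): 225, 641, 641, 860, 860, 860
The 2 values of 641 occupy positions 2–3 → average rank (2+3)/2 = 2.5.
The 3 values of 860 occupy positions 4–6 → average rank 5.

2.5, 5, 1, 2.5, 5, 5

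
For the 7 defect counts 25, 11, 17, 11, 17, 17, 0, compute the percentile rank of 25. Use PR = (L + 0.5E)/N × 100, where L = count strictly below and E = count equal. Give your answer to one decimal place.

92.9

N = 7.
Strictly below 25: 6. Equal to 25: 1.
PR = (6 + 0.5·1)/7 × 100 = 92.9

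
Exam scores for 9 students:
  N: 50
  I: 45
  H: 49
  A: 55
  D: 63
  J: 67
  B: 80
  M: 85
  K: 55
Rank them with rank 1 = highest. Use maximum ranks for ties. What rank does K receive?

Sorted (descending): 85, 80, 67, 63, 55, 55, 50, 49, 45
The 2 values of 55 occupy positions 5–6 → each gets rank 6.
K has value 55 → rank 6.

6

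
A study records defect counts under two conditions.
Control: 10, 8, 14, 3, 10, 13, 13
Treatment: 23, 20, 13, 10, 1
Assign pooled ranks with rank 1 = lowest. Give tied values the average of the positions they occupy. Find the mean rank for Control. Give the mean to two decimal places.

Sorted (ascending): 1, 3, 8, 10, 10, 10, 13, 13, 13, 14, 20, 23
The 3 values of 10 occupy positions 4–6 → average rank 5.
The 3 values of 13 occupy positions 7–9 → average rank 8.
Control values → pooled ranks: 10→5, 8→3, 14→10, 3→2, 10→5, 13→8, 13→8
Mean rank = (5 + 3 + 10 + 2 + 5 + 8 + 8) / 7 = 5.86

5.86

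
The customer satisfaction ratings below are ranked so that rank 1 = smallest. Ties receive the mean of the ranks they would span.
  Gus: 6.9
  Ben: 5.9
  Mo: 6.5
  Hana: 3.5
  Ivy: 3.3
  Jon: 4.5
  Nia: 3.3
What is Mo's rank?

6

Sorted (ascending): 3.3, 3.3, 3.5, 4.5, 5.9, 6.5, 6.9
The 2 values of 3.3 occupy positions 1–2 → average rank (1+2)/2 = 1.5.
Mo has value 6.5 → rank 6.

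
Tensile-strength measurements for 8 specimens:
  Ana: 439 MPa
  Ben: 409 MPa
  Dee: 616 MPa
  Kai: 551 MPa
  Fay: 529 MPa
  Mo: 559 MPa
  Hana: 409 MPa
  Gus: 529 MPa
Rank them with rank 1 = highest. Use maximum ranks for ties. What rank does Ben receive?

8

Sorted (descending): 616, 559, 551, 529, 529, 439, 409, 409
The 2 values of 529 occupy positions 4–5 → each gets rank 5.
The 2 values of 409 occupy positions 7–8 → each gets rank 8.
Ben has value 409 MPa → rank 8.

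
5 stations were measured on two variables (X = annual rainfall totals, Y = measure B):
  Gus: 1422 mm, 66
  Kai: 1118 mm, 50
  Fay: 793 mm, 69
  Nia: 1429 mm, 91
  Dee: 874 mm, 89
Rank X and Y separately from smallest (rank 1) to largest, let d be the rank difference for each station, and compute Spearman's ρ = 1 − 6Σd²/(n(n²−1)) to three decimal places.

0.200

Ranks of variable 1: 4, 3, 1, 5, 2
Ranks of variable 2: 2, 1, 3, 5, 4
d = r₁ − r₂: 2, 2, -2, 0, -2
d²: 4, 4, 4, 0, 4; Σd² = 16
ρ = 1 − 6·16/(5·24) = 1 − 96/120 = 0.200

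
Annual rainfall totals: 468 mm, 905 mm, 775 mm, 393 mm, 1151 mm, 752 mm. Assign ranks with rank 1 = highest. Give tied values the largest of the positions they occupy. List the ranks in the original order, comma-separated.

Sorted (descending): 1151, 905, 775, 752, 468, 393
No ties — each value takes its position as its rank.

5, 2, 3, 6, 1, 4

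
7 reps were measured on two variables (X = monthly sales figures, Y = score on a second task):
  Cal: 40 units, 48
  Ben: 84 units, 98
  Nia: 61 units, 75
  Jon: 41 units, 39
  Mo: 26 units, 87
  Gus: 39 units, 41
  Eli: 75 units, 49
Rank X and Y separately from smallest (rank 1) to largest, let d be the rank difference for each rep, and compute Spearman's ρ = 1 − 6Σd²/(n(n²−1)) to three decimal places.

0.321

Ranks of variable 1: 3, 7, 5, 4, 1, 2, 6
Ranks of variable 2: 3, 7, 5, 1, 6, 2, 4
d = r₁ − r₂: 0, 0, 0, 3, -5, 0, 2
d²: 0, 0, 0, 9, 25, 0, 4; Σd² = 38
ρ = 1 − 6·38/(7·48) = 1 − 228/336 = 0.321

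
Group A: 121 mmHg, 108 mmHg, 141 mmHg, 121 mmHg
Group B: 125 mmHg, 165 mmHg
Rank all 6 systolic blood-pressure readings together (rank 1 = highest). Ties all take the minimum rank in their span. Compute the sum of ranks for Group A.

Sorted (descending): 165, 141, 125, 121, 121, 108
The 2 values of 121 occupy positions 4–5 → each gets rank 4.
Group A values → pooled ranks: 121→4, 108→6, 141→2, 121→4
Rank sum = 4 + 6 + 2 + 4 = 16

16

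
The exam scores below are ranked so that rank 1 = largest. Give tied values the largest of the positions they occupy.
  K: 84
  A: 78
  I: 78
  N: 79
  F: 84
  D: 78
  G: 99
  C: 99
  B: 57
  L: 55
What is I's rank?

8

Sorted (descending): 99, 99, 84, 84, 79, 78, 78, 78, 57, 55
The 2 values of 99 occupy positions 1–2 → each gets rank 2.
The 2 values of 84 occupy positions 3–4 → each gets rank 4.
The 3 values of 78 occupy positions 6–8 → each gets rank 8.
I has value 78 → rank 8.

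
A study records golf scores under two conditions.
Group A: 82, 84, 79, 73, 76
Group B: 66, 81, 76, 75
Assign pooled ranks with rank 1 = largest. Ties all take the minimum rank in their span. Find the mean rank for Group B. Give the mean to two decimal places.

6.00

Sorted (descending): 84, 82, 81, 79, 76, 76, 75, 73, 66
The 2 values of 76 occupy positions 5–6 → each gets rank 5.
Group B values → pooled ranks: 66→9, 81→3, 76→5, 75→7
Mean rank = (9 + 3 + 5 + 7) / 4 = 6.00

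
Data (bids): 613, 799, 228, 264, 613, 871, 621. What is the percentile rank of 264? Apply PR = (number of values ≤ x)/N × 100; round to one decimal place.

N = 7.
Strictly below 264: 1. Equal to 264: 1.
PR = 2/7 × 100 = 28.6

28.6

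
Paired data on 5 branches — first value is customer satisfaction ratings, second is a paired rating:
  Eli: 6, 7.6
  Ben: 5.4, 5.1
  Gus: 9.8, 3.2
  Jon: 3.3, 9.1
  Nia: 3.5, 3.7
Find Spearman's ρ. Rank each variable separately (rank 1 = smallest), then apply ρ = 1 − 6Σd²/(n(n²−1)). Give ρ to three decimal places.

-0.600

Ranks of variable 1: 4, 3, 5, 1, 2
Ranks of variable 2: 4, 3, 1, 5, 2
d = r₁ − r₂: 0, 0, 4, -4, 0
d²: 0, 0, 16, 16, 0; Σd² = 32
ρ = 1 − 6·32/(5·24) = 1 − 192/120 = -0.600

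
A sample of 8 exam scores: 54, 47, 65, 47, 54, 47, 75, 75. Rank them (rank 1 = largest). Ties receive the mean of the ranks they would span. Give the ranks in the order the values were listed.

Sorted (descending): 75, 75, 65, 54, 54, 47, 47, 47
The 2 values of 75 occupy positions 1–2 → average rank (1+2)/2 = 1.5.
The 2 values of 54 occupy positions 4–5 → average rank (4+5)/2 = 4.5.
The 3 values of 47 occupy positions 6–8 → average rank 7.

4.5, 7, 3, 7, 4.5, 7, 1.5, 1.5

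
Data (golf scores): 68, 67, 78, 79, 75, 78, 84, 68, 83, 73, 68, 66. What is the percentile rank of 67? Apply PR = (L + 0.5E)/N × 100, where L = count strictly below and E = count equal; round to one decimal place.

12.5

N = 12.
Strictly below 67: 1. Equal to 67: 1.
PR = (1 + 0.5·1)/12 × 100 = 12.5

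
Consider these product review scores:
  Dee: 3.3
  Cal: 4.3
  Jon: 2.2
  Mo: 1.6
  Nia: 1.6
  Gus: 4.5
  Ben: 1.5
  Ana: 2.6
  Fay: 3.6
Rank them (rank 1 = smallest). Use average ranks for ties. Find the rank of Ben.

1

Sorted (ascending): 1.5, 1.6, 1.6, 2.2, 2.6, 3.3, 3.6, 4.3, 4.5
The 2 values of 1.6 occupy positions 2–3 → average rank (2+3)/2 = 2.5.
Ben has value 1.5 → rank 1.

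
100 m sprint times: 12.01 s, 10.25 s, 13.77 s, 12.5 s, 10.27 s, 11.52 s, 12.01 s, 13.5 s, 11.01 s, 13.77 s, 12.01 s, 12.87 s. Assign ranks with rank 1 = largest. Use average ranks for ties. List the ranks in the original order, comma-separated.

7, 12, 1.5, 5, 11, 9, 7, 3, 10, 1.5, 7, 4

Sorted (descending): 13.77, 13.77, 13.5, 12.87, 12.5, 12.01, 12.01, 12.01, 11.52, 11.01, 10.27, 10.25
The 2 values of 13.77 occupy positions 1–2 → average rank (1+2)/2 = 1.5.
The 3 values of 12.01 occupy positions 6–8 → average rank 7.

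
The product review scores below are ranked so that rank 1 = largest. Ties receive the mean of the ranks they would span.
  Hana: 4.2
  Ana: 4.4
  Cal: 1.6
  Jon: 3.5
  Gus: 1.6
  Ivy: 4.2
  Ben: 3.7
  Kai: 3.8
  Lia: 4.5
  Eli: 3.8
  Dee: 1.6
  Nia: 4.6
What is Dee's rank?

Sorted (descending): 4.6, 4.5, 4.4, 4.2, 4.2, 3.8, 3.8, 3.7, 3.5, 1.6, 1.6, 1.6
The 2 values of 4.2 occupy positions 4–5 → average rank (4+5)/2 = 4.5.
The 2 values of 3.8 occupy positions 6–7 → average rank (6+7)/2 = 6.5.
The 3 values of 1.6 occupy positions 10–12 → average rank 11.
Dee has value 1.6 → rank 11.

11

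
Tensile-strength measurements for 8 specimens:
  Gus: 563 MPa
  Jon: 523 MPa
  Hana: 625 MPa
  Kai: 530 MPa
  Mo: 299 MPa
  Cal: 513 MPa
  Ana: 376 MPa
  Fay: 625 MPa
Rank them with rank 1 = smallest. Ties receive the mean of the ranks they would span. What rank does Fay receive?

7.5

Sorted (ascending): 299, 376, 513, 523, 530, 563, 625, 625
The 2 values of 625 occupy positions 7–8 → average rank (7+8)/2 = 7.5.
Fay has value 625 MPa → rank 7.5.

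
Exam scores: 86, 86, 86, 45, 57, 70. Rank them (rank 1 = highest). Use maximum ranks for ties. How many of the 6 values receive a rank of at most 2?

0

Sorted (descending): 86, 86, 86, 70, 57, 45
The 3 values of 86 occupy positions 1–3 → each gets rank 3.
Ranks ≤ 2: {} → 0 values.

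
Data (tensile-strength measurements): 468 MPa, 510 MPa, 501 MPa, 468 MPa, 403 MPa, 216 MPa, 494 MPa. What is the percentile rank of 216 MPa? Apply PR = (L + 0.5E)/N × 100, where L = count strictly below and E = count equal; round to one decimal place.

7.1

N = 7.
Strictly below 216: 0. Equal to 216: 1.
PR = (0 + 0.5·1)/7 × 100 = 7.1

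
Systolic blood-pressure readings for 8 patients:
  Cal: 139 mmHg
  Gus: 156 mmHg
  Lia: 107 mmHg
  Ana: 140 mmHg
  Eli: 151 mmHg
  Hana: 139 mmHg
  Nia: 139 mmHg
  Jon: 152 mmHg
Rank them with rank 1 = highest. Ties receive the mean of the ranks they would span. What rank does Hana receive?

Sorted (descending): 156, 152, 151, 140, 139, 139, 139, 107
The 3 values of 139 occupy positions 5–7 → average rank 6.
Hana has value 139 mmHg → rank 6.

6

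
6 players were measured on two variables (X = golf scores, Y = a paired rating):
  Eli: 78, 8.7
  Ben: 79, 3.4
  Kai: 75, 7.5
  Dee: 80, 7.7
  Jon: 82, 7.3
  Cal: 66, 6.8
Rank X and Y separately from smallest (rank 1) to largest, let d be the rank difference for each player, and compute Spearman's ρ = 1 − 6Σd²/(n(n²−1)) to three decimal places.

0.086

Ranks of variable 1: 3, 4, 2, 5, 6, 1
Ranks of variable 2: 6, 1, 4, 5, 3, 2
d = r₁ − r₂: -3, 3, -2, 0, 3, -1
d²: 9, 9, 4, 0, 9, 1; Σd² = 32
ρ = 1 − 6·32/(6·35) = 1 − 192/210 = 0.086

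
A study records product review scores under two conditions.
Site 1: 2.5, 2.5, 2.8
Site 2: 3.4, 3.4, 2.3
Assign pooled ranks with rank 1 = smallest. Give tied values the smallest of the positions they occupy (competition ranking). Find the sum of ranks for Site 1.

Sorted (ascending): 2.3, 2.5, 2.5, 2.8, 3.4, 3.4
The 2 values of 2.5 occupy positions 2–3 → each gets rank 2.
The 2 values of 3.4 occupy positions 5–6 → each gets rank 5.
Site 1 values → pooled ranks: 2.5→2, 2.5→2, 2.8→4
Rank sum = 2 + 2 + 4 = 8

8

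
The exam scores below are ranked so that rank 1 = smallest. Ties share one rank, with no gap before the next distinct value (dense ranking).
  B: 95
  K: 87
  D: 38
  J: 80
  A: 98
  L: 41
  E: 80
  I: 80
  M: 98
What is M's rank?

6

Sorted (ascending): 38, 41, 80, 80, 80, 87, 95, 98, 98
The 3 values of 80 share dense rank 3.
The 2 values of 98 share dense rank 6.
Remaining distinct values take the next consecutive integers.
M has value 98 → rank 6.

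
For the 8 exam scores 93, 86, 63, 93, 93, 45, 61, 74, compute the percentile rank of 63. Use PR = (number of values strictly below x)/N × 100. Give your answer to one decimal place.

25.0

N = 8.
Strictly below 63: 2. Equal to 63: 1.
PR = 2/8 × 100 = 25.0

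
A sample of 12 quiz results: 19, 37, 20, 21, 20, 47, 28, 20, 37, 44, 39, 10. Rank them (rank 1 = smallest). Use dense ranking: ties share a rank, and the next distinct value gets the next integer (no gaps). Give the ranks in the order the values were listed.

Sorted (ascending): 10, 19, 20, 20, 20, 21, 28, 37, 37, 39, 44, 47
The 3 values of 20 share dense rank 3.
The 2 values of 37 share dense rank 6.
Remaining distinct values take the next consecutive integers.

2, 6, 3, 4, 3, 9, 5, 3, 6, 8, 7, 1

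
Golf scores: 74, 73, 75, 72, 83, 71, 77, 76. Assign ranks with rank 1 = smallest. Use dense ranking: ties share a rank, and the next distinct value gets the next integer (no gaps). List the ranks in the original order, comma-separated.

Sorted (ascending): 71, 72, 73, 74, 75, 76, 77, 83
No ties — each value takes its position as its rank.

4, 3, 5, 2, 8, 1, 7, 6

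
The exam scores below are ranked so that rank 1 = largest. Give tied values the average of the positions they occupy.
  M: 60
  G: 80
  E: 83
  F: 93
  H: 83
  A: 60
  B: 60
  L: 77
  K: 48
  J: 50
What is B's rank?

7

Sorted (descending): 93, 83, 83, 80, 77, 60, 60, 60, 50, 48
The 2 values of 83 occupy positions 2–3 → average rank (2+3)/2 = 2.5.
The 3 values of 60 occupy positions 6–8 → average rank 7.
B has value 60 → rank 7.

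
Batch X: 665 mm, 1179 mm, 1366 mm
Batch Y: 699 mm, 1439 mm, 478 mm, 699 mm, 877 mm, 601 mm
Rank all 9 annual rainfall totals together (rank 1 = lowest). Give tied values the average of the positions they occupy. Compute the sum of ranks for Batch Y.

Sorted (ascending): 478, 601, 665, 699, 699, 877, 1179, 1366, 1439
The 2 values of 699 occupy positions 4–5 → average rank (4+5)/2 = 4.5.
Batch Y values → pooled ranks: 699→4.5, 1439→9, 478→1, 699→4.5, 877→6, 601→2
Rank sum = 4.5 + 9 + 1 + 4.5 + 6 + 2 = 27

27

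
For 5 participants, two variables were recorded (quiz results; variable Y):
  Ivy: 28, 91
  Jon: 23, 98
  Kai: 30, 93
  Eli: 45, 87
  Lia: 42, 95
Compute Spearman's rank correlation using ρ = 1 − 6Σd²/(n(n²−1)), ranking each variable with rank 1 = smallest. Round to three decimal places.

-0.600

Ranks of variable 1: 2, 1, 3, 5, 4
Ranks of variable 2: 2, 5, 3, 1, 4
d = r₁ − r₂: 0, -4, 0, 4, 0
d²: 0, 16, 0, 16, 0; Σd² = 32
ρ = 1 − 6·32/(5·24) = 1 − 192/120 = -0.600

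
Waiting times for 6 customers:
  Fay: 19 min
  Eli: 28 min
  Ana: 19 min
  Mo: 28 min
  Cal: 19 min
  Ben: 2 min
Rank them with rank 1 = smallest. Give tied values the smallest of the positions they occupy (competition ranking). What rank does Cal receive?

2

Sorted (ascending): 2, 19, 19, 19, 28, 28
The 3 values of 19 occupy positions 2–4 → each gets rank 2.
The 2 values of 28 occupy positions 5–6 → each gets rank 5.
Cal has value 19 min → rank 2.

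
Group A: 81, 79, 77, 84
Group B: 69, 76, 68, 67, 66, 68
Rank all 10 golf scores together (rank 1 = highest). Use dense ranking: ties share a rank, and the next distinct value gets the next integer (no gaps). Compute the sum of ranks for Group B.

Sorted (descending): 84, 81, 79, 77, 76, 69, 68, 68, 67, 66
The 2 values of 68 share dense rank 7.
Remaining distinct values take the next consecutive integers.
Group B values → pooled ranks: 69→6, 76→5, 68→7, 67→8, 66→9, 68→7
Rank sum = 6 + 5 + 7 + 8 + 9 + 7 = 42

42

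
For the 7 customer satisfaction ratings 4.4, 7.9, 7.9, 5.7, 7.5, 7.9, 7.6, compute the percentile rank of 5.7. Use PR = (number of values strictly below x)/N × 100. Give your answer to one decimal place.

N = 7.
Strictly below 5.7: 1. Equal to 5.7: 1.
PR = 1/7 × 100 = 14.3

14.3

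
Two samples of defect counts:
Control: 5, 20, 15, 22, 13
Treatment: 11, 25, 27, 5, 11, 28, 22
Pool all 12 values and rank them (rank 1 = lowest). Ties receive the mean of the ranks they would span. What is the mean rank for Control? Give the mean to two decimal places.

Sorted (ascending): 5, 5, 11, 11, 13, 15, 20, 22, 22, 25, 27, 28
The 2 values of 5 occupy positions 1–2 → average rank (1+2)/2 = 1.5.
The 2 values of 11 occupy positions 3–4 → average rank (3+4)/2 = 3.5.
The 2 values of 22 occupy positions 8–9 → average rank (8+9)/2 = 8.5.
Control values → pooled ranks: 5→1.5, 20→7, 15→6, 22→8.5, 13→5
Mean rank = (1.5 + 7 + 6 + 8.5 + 5) / 5 = 5.60

5.60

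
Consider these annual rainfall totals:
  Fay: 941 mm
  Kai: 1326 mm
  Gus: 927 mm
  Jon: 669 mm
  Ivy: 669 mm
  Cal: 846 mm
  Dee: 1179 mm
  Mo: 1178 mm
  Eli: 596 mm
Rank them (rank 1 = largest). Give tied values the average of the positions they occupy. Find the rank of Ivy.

Sorted (descending): 1326, 1179, 1178, 941, 927, 846, 669, 669, 596
The 2 values of 669 occupy positions 7–8 → average rank (7+8)/2 = 7.5.
Ivy has value 669 mm → rank 7.5.

7.5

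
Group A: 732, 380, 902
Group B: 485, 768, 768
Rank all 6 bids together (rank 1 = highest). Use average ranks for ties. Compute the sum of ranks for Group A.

11

Sorted (descending): 902, 768, 768, 732, 485, 380
The 2 values of 768 occupy positions 2–3 → average rank (2+3)/2 = 2.5.
Group A values → pooled ranks: 732→4, 380→6, 902→1
Rank sum = 4 + 6 + 1 = 11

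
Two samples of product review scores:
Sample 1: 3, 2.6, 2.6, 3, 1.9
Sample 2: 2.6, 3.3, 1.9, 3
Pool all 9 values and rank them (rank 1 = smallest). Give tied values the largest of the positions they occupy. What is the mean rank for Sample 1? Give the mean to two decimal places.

5.60

Sorted (ascending): 1.9, 1.9, 2.6, 2.6, 2.6, 3, 3, 3, 3.3
The 2 values of 1.9 occupy positions 1–2 → each gets rank 2.
The 3 values of 2.6 occupy positions 3–5 → each gets rank 5.
The 3 values of 3 occupy positions 6–8 → each gets rank 8.
Sample 1 values → pooled ranks: 3→8, 2.6→5, 2.6→5, 3→8, 1.9→2
Mean rank = (8 + 5 + 5 + 8 + 2) / 5 = 5.60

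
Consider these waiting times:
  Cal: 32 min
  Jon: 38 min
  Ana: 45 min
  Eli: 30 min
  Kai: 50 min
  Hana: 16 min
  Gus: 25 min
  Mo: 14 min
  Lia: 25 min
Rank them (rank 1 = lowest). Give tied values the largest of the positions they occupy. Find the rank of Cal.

Sorted (ascending): 14, 16, 25, 25, 30, 32, 38, 45, 50
The 2 values of 25 occupy positions 3–4 → each gets rank 4.
Cal has value 32 min → rank 6.

6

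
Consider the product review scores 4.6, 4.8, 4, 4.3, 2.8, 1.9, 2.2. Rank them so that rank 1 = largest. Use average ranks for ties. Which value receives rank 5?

2.8

Sorted (descending): 4.8, 4.6, 4.3, 4, 2.8, 2.2, 1.9
No ties — each value takes its position as its rank.
Rank 5 → value 2.8.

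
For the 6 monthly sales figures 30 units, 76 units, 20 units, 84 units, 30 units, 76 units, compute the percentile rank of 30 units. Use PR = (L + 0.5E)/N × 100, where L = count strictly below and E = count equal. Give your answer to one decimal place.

N = 6.
Strictly below 30: 1. Equal to 30: 2.
PR = (1 + 0.5·2)/6 × 100 = 33.3

33.3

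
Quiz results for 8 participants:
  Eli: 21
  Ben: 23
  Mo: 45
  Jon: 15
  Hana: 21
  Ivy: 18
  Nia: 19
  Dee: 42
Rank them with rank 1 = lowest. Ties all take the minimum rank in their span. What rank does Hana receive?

4

Sorted (ascending): 15, 18, 19, 21, 21, 23, 42, 45
The 2 values of 21 occupy positions 4–5 → each gets rank 4.
Hana has value 21 → rank 4.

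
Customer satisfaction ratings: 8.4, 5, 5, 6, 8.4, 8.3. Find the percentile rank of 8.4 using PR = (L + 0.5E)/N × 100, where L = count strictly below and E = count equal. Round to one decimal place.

83.3

N = 6.
Strictly below 8.4: 4. Equal to 8.4: 2.
PR = (4 + 0.5·2)/6 × 100 = 83.3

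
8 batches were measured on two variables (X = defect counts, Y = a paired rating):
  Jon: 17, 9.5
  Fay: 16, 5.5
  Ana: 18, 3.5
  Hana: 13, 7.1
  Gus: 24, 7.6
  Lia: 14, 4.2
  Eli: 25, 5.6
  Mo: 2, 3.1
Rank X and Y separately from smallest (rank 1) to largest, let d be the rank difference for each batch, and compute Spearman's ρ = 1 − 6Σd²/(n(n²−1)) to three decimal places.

Ranks of variable 1: 5, 4, 6, 2, 7, 3, 8, 1
Ranks of variable 2: 8, 4, 2, 6, 7, 3, 5, 1
d = r₁ − r₂: -3, 0, 4, -4, 0, 0, 3, 0
d²: 9, 0, 16, 16, 0, 0, 9, 0; Σd² = 50
ρ = 1 − 6·50/(8·63) = 1 − 300/504 = 0.405

0.405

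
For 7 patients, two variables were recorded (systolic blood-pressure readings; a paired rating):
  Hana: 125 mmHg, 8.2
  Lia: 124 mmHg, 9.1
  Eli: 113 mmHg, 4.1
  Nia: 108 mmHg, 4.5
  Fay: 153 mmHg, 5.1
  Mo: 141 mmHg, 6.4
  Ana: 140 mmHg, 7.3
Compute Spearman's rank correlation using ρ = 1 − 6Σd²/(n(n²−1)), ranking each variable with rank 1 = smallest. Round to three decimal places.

0.250

Ranks of variable 1: 4, 3, 2, 1, 7, 6, 5
Ranks of variable 2: 6, 7, 1, 2, 3, 4, 5
d = r₁ − r₂: -2, -4, 1, -1, 4, 2, 0
d²: 4, 16, 1, 1, 16, 4, 0; Σd² = 42
ρ = 1 − 6·42/(7·48) = 1 − 252/336 = 0.250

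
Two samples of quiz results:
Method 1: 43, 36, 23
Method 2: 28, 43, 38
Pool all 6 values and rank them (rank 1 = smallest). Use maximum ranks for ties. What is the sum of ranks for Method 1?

Sorted (ascending): 23, 28, 36, 38, 43, 43
The 2 values of 43 occupy positions 5–6 → each gets rank 6.
Method 1 values → pooled ranks: 43→6, 36→3, 23→1
Rank sum = 6 + 3 + 1 = 10

10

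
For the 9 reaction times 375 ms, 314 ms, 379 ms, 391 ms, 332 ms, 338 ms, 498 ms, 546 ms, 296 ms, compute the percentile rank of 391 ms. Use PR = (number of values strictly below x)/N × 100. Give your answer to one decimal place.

66.7

N = 9.
Strictly below 391: 6. Equal to 391: 1.
PR = 6/9 × 100 = 66.7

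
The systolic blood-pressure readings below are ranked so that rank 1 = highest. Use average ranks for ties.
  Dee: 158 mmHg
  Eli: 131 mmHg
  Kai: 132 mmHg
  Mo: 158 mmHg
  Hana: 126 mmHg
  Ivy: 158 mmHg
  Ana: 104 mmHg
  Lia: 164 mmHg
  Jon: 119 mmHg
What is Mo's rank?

Sorted (descending): 164, 158, 158, 158, 132, 131, 126, 119, 104
The 3 values of 158 occupy positions 2–4 → average rank 3.
Mo has value 158 mmHg → rank 3.

3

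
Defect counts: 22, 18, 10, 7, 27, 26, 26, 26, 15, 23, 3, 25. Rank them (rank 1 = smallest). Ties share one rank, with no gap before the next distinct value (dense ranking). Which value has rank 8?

25

Sorted (ascending): 3, 7, 10, 15, 18, 22, 23, 25, 26, 26, 26, 27
The 3 values of 26 share dense rank 9.
Remaining distinct values take the next consecutive integers.
Rank 8 → value 25.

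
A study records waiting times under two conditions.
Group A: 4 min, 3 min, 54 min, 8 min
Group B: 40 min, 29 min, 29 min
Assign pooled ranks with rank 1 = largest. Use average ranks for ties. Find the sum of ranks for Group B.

Sorted (descending): 54, 40, 29, 29, 8, 4, 3
The 2 values of 29 occupy positions 3–4 → average rank (3+4)/2 = 3.5.
Group B values → pooled ranks: 40→2, 29→3.5, 29→3.5
Rank sum = 2 + 3.5 + 3.5 = 9

9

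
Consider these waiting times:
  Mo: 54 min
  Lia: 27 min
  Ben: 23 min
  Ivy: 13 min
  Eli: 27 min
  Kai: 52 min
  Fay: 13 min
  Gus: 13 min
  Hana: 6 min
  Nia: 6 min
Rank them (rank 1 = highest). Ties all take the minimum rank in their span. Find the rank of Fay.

6

Sorted (descending): 54, 52, 27, 27, 23, 13, 13, 13, 6, 6
The 2 values of 27 occupy positions 3–4 → each gets rank 3.
The 3 values of 13 occupy positions 6–8 → each gets rank 6.
The 2 values of 6 occupy positions 9–10 → each gets rank 9.
Fay has value 13 min → rank 6.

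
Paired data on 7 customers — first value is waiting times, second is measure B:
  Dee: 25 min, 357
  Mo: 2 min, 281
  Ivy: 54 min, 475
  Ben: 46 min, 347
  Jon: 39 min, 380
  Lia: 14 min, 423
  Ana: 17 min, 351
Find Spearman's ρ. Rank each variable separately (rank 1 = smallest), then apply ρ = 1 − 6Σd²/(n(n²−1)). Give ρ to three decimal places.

0.429

Ranks of variable 1: 4, 1, 7, 6, 5, 2, 3
Ranks of variable 2: 4, 1, 7, 2, 5, 6, 3
d = r₁ − r₂: 0, 0, 0, 4, 0, -4, 0
d²: 0, 0, 0, 16, 0, 16, 0; Σd² = 32
ρ = 1 − 6·32/(7·48) = 1 − 192/336 = 0.429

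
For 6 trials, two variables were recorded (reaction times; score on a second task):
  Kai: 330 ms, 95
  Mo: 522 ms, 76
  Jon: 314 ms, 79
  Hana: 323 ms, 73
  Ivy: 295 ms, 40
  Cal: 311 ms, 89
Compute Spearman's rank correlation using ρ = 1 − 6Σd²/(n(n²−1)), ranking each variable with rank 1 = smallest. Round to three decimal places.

Ranks of variable 1: 5, 6, 3, 4, 1, 2
Ranks of variable 2: 6, 3, 4, 2, 1, 5
d = r₁ − r₂: -1, 3, -1, 2, 0, -3
d²: 1, 9, 1, 4, 0, 9; Σd² = 24
ρ = 1 − 6·24/(6·35) = 1 − 144/210 = 0.314

0.314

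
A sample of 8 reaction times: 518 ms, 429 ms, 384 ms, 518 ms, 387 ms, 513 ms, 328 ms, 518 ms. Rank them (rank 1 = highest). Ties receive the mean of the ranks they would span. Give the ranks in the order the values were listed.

Sorted (descending): 518, 518, 518, 513, 429, 387, 384, 328
The 3 values of 518 occupy positions 1–3 → average rank 2.

2, 5, 7, 2, 6, 4, 8, 2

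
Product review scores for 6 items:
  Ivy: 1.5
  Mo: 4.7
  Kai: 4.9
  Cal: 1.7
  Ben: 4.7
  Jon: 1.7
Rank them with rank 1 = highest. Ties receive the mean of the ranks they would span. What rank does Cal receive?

Sorted (descending): 4.9, 4.7, 4.7, 1.7, 1.7, 1.5
The 2 values of 4.7 occupy positions 2–3 → average rank (2+3)/2 = 2.5.
The 2 values of 1.7 occupy positions 4–5 → average rank (4+5)/2 = 4.5.
Cal has value 1.7 → rank 4.5.

4.5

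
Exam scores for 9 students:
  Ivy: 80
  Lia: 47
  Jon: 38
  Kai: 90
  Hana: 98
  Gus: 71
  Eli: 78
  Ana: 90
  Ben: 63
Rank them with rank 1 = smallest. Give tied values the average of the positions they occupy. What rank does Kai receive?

Sorted (ascending): 38, 47, 63, 71, 78, 80, 90, 90, 98
The 2 values of 90 occupy positions 7–8 → average rank (7+8)/2 = 7.5.
Kai has value 90 → rank 7.5.

7.5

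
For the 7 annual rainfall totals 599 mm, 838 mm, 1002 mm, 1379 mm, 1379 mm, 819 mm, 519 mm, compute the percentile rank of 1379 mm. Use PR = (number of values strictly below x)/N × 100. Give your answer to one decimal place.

71.4

N = 7.
Strictly below 1379: 5. Equal to 1379: 2.
PR = 5/7 × 100 = 71.4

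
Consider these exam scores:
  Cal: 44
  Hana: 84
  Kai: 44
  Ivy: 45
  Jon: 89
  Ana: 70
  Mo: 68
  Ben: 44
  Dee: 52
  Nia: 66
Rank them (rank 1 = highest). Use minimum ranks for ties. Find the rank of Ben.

Sorted (descending): 89, 84, 70, 68, 66, 52, 45, 44, 44, 44
The 3 values of 44 occupy positions 8–10 → each gets rank 8.
Ben has value 44 → rank 8.

8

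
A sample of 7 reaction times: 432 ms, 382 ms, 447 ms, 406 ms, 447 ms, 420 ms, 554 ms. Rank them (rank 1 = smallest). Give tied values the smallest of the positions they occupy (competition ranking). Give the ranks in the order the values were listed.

4, 1, 5, 2, 5, 3, 7

Sorted (ascending): 382, 406, 420, 432, 447, 447, 554
The 2 values of 447 occupy positions 5–6 → each gets rank 5.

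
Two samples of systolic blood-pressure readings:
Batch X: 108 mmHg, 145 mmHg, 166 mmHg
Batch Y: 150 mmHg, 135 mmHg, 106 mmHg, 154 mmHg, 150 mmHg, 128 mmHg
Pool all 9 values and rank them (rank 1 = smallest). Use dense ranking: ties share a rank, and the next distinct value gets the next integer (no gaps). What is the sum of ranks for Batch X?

Sorted (ascending): 106, 108, 128, 135, 145, 150, 150, 154, 166
The 2 values of 150 share dense rank 6.
Remaining distinct values take the next consecutive integers.
Batch X values → pooled ranks: 108→2, 145→5, 166→8
Rank sum = 2 + 5 + 8 = 15

15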